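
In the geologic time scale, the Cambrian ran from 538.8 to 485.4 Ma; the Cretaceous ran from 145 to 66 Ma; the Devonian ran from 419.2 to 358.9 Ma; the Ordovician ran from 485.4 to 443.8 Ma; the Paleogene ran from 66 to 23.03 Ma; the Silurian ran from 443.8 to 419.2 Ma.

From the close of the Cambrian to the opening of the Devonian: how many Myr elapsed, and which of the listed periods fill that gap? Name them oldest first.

66.2 million years; Ordovician, Silurian

The Cambrian closes at 485.4 Ma and the Devonian opens at 419.2 Ma, so the interval is 485.4 − 419.2 = 66.2 Myr.
A period fits inside if it starts at or after 485.4 Ma and ends at or before 419.2 Ma; oldest first that gives Ordovician, Silurian.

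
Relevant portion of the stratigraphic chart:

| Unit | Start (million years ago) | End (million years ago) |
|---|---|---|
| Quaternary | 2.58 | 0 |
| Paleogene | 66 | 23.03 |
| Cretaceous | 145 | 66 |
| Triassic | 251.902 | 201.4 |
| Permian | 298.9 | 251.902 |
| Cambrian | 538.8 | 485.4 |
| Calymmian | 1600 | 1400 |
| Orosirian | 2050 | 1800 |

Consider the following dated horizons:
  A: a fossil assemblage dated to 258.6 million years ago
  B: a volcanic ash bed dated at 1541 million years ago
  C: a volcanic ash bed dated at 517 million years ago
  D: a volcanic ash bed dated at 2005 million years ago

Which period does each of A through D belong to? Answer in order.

A — Permian; B — Calymmian; C — Cambrian; D — Orosirian

A: 258.6 Ma lies in 298.9–251.902 Ma, so Permian.
B: 1541 Ma lies in 1600–1400 Ma, so Calymmian.
C: 517 Ma lies in 538.8–485.4 Ma, so Cambrian.
D: 2005 Ma lies in 2050–1800 Ma, so Orosirian.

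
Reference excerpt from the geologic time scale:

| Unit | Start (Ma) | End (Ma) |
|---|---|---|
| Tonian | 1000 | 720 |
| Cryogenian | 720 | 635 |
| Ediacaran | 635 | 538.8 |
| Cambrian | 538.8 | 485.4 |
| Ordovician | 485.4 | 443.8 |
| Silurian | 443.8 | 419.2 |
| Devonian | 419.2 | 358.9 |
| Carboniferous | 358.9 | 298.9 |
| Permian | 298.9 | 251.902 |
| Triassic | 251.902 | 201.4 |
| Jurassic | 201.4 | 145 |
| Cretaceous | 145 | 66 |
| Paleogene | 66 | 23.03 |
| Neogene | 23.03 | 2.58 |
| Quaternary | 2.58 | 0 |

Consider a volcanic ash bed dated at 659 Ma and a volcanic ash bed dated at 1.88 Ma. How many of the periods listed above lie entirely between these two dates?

12

The older date is 659 Ma and the younger is 1.88 Ma.
Periods with start < 659 and end > 1.88 Ma: Ediacaran (635–538.8), Cambrian (538.8–485.4), Ordovician (485.4–443.8), Silurian (443.8–419.2), Devonian (419.2–358.9), Carboniferous (358.9–298.9), Permian (298.9–251.902), Triassic (251.902–201.4), Jurassic (201.4–145), Cretaceous (145–66), Paleogene (66–23.03), Neogene (23.03–2.58).
That is 12 complete periods.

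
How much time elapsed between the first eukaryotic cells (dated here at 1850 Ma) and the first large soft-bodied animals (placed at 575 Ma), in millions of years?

1275 million years

1850 − 575 = 1275 million years.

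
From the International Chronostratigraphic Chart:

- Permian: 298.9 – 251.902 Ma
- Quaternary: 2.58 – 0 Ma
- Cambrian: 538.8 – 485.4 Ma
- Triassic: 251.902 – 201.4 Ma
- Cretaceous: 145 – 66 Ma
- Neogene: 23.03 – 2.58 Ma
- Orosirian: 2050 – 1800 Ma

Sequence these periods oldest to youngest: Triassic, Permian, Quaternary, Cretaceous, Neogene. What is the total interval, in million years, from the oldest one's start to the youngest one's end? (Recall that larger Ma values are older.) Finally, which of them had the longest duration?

Permian, Triassic, Cretaceous, Neogene, Quaternary; total span 298.9 Myr; longest is Cretaceous

From the excerpt: Triassic 251.902–201.4; Permian 298.9–251.902; Quaternary 2.58–0; Cretaceous 145–66; Neogene 23.03–2.58 (Ma).
Larger Ma is earlier, so the oldest is Permian and the youngest is Quaternary; oldest to youngest: Permian, Triassic, Cretaceous, Neogene, Quaternary.
Oldest start 298.9 minus youngest end 0 gives 298.9 Myr overall.
Individual lengths (start − end): Triassic 50.502; Permian 46.998; Quaternary 2.58; Cretaceous 79; Neogene 20.45. The largest is Cretaceous at 79 Myr.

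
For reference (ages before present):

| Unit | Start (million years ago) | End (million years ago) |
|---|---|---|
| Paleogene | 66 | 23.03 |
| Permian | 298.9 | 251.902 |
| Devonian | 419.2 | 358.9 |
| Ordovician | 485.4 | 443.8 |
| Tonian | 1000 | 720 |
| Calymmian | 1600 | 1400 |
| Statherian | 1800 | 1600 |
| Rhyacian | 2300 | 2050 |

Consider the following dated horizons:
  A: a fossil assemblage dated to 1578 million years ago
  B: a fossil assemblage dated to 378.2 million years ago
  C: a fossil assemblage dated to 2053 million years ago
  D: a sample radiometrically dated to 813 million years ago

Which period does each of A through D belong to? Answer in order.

A — Calymmian; B — Devonian; C — Rhyacian; D — Tonian

A: 1578 Ma lies in 1600–1400 Ma, so Calymmian.
B: 378.2 Ma lies in 419.2–358.9 Ma, so Devonian.
C: 2053 Ma lies in 2300–2050 Ma, so Rhyacian.
D: 813 Ma lies in 1000–720 Ma, so Tonian.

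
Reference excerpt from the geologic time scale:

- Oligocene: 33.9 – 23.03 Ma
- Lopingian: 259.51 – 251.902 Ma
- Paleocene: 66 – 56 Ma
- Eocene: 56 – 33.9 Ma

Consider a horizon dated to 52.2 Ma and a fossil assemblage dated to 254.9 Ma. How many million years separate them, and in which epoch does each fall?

202.7 million years apart; the first in the Eocene, the second in the Lopingian

Elapsed time: 254.9 − 52.2 = 202.7 Myr.
52.2 Ma lies within 56–33.9 Ma: Eocene.
254.9 Ma lies within 259.51–251.902 Ma: Lopingian.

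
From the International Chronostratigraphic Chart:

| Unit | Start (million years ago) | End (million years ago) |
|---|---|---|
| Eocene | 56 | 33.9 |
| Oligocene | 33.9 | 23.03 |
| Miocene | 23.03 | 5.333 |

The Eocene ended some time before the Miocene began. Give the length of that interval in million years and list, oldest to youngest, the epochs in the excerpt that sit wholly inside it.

The Eocene closes at 33.9 Ma and the Miocene opens at 23.03 Ma, so the interval is 33.9 − 23.03 = 10.87 Myr.
An epoch fits inside if it starts at or after 33.9 Ma and ends at or before 23.03 Ma; oldest first that gives Oligocene.

10.87 million years; Oligocene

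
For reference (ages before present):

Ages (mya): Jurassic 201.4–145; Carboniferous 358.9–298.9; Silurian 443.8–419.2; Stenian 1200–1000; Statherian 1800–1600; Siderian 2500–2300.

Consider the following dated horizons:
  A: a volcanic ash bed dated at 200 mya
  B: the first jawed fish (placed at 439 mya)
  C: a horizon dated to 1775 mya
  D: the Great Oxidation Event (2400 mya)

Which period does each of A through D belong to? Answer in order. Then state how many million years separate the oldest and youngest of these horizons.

A: 200 Ma lies in 201.4–145 Ma, so Jurassic.
B: 439 Ma lies in 443.8–419.2 Ma, so Silurian.
C: 1775 Ma lies in 1800–1600 Ma, so Statherian.
D: 2400 Ma lies in 2500–2300 Ma, so Siderian.
Oldest = 2400 Ma, youngest = 200 Ma → span 2200 Myr.

A — Jurassic; B — Silurian; C — Statherian; D — Siderian; span 2200 million years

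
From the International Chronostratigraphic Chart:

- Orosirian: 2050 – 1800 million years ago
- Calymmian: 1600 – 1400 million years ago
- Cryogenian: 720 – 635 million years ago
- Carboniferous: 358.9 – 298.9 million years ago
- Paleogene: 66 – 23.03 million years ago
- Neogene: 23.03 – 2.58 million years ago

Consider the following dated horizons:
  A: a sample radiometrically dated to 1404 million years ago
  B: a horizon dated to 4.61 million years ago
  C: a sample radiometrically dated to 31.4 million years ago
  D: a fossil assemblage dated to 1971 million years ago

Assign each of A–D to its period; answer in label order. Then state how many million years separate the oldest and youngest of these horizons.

A — Calymmian; B — Neogene; C — Paleogene; D — Orosirian; span 1966.39 million years

Match each age against the start–end ranges in the excerpt: A = 1404 Ma → Calymmian (1600–1400); B = 4.61 Ma → Neogene (23.03–2.58); C = 31.4 Ma → Paleogene (66–23.03); D = 1971 Ma → Orosirian (2050–1800).
The largest age is 1971 Ma and the smallest is 4.61 Ma; their difference is 1966.39 Myr.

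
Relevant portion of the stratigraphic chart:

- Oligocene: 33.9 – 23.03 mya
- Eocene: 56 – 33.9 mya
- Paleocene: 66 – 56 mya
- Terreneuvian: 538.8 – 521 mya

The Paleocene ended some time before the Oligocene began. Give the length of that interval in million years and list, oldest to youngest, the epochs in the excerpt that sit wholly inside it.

End of Paleocene = 56 Ma; start of Oligocene = 33.9 Ma.
Gap = 56 − 33.9 = 22.1 Myr.
Epochs wholly inside 56–33.9 Ma: Eocene (56–33.9).

22.1 million years; Eocene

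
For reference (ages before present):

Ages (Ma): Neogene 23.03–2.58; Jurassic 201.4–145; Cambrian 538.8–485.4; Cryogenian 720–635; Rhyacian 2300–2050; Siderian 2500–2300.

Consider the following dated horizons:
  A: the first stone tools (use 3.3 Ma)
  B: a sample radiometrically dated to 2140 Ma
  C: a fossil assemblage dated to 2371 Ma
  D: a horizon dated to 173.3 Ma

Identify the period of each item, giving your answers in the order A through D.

A: 3.3 Ma lies in 23.03–2.58 Ma, so Neogene.
B: 2140 Ma lies in 2300–2050 Ma, so Rhyacian.
C: 2371 Ma lies in 2500–2300 Ma, so Siderian.
D: 173.3 Ma lies in 201.4–145 Ma, so Jurassic.

A — Neogene; B — Rhyacian; C — Siderian; D — Jurassic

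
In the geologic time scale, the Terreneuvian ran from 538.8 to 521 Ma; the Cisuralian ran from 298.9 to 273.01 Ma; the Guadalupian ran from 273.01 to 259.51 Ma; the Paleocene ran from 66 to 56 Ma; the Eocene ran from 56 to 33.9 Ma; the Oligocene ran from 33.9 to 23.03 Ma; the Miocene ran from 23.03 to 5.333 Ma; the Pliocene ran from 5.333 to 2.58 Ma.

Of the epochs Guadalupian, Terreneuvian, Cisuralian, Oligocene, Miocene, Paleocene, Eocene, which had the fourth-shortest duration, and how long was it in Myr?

Start − end for each: Guadalupian 273.01 − 259.51 = 13.5; Terreneuvian 538.8 − 521 = 17.8; Cisuralian 298.9 − 273.01 = 25.89; Oligocene 33.9 − 23.03 = 10.87; Miocene 23.03 − 5.333 = 17.697; Paleocene 66 − 56 = 10; Eocene 56 − 33.9 = 22.1.
Ranking these from shortest: Paleocene < Oligocene < Guadalupian < Miocene < Terreneuvian < Eocene < Cisuralian.
Position 4 in that ranking is Miocene, which lasted 17.697 Myr.

Miocene, 17.697 million years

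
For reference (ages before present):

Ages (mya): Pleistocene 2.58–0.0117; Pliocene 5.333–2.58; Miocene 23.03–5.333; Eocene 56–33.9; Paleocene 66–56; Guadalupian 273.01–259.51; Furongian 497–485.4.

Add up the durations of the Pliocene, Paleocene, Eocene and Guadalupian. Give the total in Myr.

48.353 million years

Each duration: Pliocene = 2.753; Paleocene = 10; Eocene = 22.1; Guadalupian = 13.5.
Sum: 2.753 + 10 + 22.1 + 13.5 = 48.353 Myr.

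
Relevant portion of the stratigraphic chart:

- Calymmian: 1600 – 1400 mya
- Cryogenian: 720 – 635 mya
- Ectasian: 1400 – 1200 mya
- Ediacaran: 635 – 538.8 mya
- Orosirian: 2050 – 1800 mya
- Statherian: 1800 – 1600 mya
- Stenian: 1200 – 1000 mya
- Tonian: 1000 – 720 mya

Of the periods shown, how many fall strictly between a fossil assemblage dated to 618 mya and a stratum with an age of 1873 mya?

6

1873 Ma sits inside the Orosirian (2050–1800) and 618 Ma inside the Ediacaran (635–538.8); neither of those is wholly between the two dates.
The listed periods lying completely between them are Statherian, Calymmian, Ectasian, Stenian, Tonian, Cryogenian — 6 in all.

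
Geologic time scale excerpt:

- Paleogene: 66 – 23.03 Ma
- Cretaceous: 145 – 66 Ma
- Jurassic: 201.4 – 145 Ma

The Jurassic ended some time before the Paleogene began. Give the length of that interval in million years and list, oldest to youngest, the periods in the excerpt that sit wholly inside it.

The Jurassic closes at 145 Ma and the Paleogene opens at 66 Ma, so the interval is 145 − 66 = 79 Myr.
A period fits inside if it starts at or after 145 Ma and ends at or before 66 Ma; oldest first that gives Cretaceous.

79 million years; Cretaceous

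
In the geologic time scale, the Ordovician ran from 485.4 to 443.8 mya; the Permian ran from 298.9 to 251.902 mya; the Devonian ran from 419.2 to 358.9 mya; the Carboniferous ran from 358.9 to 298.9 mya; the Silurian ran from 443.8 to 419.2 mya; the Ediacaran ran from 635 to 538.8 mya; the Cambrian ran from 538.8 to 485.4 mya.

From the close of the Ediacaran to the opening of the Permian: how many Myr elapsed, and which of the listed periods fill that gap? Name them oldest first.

239.9 million years; Cambrian, Ordovician, Silurian, Devonian, Carboniferous

End of Ediacaran = 538.8 Ma; start of Permian = 298.9 Ma.
Gap = 538.8 − 298.9 = 239.9 Myr.
Periods wholly inside 538.8–298.9 Ma: Cambrian (538.8–485.4), Ordovician (485.4–443.8), Silurian (443.8–419.2), Devonian (419.2–358.9), Carboniferous (358.9–298.9).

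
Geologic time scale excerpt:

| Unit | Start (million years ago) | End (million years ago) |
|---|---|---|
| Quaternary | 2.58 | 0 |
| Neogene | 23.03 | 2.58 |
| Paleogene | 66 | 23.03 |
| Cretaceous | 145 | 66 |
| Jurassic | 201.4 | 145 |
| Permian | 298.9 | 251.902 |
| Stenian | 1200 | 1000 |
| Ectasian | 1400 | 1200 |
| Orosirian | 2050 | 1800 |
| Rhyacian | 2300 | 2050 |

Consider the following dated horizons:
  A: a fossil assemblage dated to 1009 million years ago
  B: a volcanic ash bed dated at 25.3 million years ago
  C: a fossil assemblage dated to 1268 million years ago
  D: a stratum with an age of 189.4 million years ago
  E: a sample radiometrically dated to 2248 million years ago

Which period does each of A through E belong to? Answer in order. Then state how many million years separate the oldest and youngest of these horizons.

A — Stenian; B — Paleogene; C — Ectasian; D — Jurassic; E — Rhyacian; span 2222.7 million years

A: 1009 Ma lies in 1200–1000 Ma, so Stenian.
B: 25.3 Ma lies in 66–23.03 Ma, so Paleogene.
C: 1268 Ma lies in 1400–1200 Ma, so Ectasian.
D: 189.4 Ma lies in 201.4–145 Ma, so Jurassic.
E: 2248 Ma lies in 2300–2050 Ma, so Rhyacian.
Oldest = 2248 Ma, youngest = 25.3 Ma → span 2222.7 Myr.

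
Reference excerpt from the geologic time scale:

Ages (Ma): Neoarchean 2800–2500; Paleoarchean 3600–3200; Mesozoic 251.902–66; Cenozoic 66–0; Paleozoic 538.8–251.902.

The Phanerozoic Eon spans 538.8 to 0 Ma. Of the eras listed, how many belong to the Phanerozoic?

3

Eras inside 538.8–0 Ma: Paleozoic, Mesozoic, Cenozoic — 3 in total.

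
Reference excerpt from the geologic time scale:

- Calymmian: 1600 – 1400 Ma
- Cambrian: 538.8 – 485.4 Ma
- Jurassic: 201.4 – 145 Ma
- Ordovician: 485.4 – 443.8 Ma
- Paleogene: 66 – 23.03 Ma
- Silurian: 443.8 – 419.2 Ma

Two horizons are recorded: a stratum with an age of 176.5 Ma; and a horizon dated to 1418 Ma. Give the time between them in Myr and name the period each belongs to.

Elapsed time: 1418 − 176.5 = 1241.5 Myr.
176.5 Ma lies within 201.4–145 Ma: Jurassic.
1418 Ma lies within 1600–1400 Ma: Calymmian.

1241.5 million years apart; the first in the Jurassic, the second in the Calymmian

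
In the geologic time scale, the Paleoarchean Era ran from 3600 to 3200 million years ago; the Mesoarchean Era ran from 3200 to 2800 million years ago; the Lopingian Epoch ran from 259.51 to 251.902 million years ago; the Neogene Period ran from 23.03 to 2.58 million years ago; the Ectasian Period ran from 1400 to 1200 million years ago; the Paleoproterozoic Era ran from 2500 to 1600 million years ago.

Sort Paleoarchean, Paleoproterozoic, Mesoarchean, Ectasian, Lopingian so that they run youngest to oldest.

Lopingian → Ectasian → Paleoproterozoic → Mesoarchean → Paleoarchean

The oldest of these is Paleoarchean (starts 3600 Ma) and the youngest is Lopingian (ends 251.902 Ma).
In between, by decreasing start age: Mesoarchean (3200), Paleoproterozoic (2500), Ectasian (1400).
Listing youngest first means reversing that sequence.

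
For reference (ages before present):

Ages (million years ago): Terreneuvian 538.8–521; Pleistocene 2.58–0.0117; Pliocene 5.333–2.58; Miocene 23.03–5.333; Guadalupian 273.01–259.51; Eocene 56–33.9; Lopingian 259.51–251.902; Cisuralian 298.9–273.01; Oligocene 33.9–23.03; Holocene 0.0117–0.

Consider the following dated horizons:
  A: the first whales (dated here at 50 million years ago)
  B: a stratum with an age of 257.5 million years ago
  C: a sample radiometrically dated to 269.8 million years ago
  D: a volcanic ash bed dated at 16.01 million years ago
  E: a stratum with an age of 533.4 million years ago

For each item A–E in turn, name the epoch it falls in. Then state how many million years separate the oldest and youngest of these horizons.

A: 50 Ma lies in 56–33.9 Ma, so Eocene.
B: 257.5 Ma lies in 259.51–251.902 Ma, so Lopingian.
C: 269.8 Ma lies in 273.01–259.51 Ma, so Guadalupian.
D: 16.01 Ma lies in 23.03–5.333 Ma, so Miocene.
E: 533.4 Ma lies in 538.8–521 Ma, so Terreneuvian.
Oldest = 533.4 Ma, youngest = 16.01 Ma → span 517.39 Myr.

A — Eocene; B — Lopingian; C — Guadalupian; D — Miocene; E — Terreneuvian; span 517.39 million years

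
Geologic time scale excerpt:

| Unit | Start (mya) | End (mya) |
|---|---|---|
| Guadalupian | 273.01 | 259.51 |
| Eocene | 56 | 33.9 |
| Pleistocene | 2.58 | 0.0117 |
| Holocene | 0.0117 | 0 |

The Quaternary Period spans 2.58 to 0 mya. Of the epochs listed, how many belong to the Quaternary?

2

Epochs inside 2.58–0 Ma: Pleistocene, Holocene — 2 in total.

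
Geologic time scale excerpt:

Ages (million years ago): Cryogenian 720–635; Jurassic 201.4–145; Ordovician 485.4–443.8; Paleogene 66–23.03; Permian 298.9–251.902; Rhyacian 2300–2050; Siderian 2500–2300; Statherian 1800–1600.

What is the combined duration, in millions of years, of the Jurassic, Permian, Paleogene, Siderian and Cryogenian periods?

Each duration: Jurassic = 56.4; Permian = 46.998; Paleogene = 42.97; Siderian = 200; Cryogenian = 85.
Sum: 56.4 + 46.998 + 42.97 + 200 + 85 = 431.368 Myr.

431.368 million years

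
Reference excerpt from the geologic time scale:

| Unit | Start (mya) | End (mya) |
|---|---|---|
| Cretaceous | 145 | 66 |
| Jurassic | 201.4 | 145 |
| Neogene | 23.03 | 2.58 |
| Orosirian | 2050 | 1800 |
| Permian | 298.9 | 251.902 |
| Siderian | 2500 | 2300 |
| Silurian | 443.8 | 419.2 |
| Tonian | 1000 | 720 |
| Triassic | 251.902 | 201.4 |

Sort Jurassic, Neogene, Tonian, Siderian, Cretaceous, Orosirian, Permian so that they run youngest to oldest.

Neogene, then Cretaceous, then Jurassic, then Permian, then Tonian, then Orosirian, then Siderian

Sorting by start age (ascending Ma, since larger Ma = older): Neogene start 23.03, Cretaceous start 145, Jurassic start 201.4, Permian start 298.9, Tonian start 1000, Orosirian start 2050, Siderian start 2500.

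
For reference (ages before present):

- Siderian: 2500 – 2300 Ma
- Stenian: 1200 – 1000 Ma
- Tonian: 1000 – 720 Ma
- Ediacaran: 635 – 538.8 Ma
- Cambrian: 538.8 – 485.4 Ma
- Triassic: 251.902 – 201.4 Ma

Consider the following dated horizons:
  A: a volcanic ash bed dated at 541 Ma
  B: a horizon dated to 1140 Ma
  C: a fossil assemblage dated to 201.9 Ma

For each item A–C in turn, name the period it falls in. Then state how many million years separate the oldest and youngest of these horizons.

A — Ediacaran; B — Stenian; C — Triassic; span 938.1 million years

A: 541 Ma lies in 635–538.8 Ma, so Ediacaran.
B: 1140 Ma lies in 1200–1000 Ma, so Stenian.
C: 201.9 Ma lies in 251.902–201.4 Ma, so Triassic.
Oldest = 1140 Ma, youngest = 201.9 Ma → span 938.1 Myr.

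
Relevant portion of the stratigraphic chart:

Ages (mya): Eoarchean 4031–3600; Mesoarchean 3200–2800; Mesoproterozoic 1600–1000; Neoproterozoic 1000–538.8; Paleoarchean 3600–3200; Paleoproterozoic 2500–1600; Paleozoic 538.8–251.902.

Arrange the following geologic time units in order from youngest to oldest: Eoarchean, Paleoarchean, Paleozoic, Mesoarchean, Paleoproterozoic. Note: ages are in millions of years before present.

Read off each span (Ma): Eoarchean 4031–3600; Paleoarchean 3600–3200; Paleozoic 538.8–251.902; Mesoarchean 3200–2800; Paleoproterozoic 2500–1600.
Larger Ma is older, so oldest→youngest is Eoarchean, Paleoarchean, Mesoarchean, Paleoproterozoic, Paleozoic; reverse it for youngest→oldest.

Paleozoic, then Paleoproterozoic, then Mesoarchean, then Paleoarchean, then Eoarchean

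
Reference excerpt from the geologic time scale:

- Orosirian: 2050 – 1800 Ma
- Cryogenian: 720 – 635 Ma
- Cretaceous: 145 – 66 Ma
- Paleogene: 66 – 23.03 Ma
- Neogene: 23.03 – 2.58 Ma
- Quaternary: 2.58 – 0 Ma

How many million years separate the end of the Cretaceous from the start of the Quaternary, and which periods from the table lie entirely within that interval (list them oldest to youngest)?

63.42 million years; Paleogene, Neogene

The Cretaceous closes at 66 Ma and the Quaternary opens at 2.58 Ma, so the interval is 66 − 2.58 = 63.42 Myr.
A period fits inside if it starts at or after 66 Ma and ends at or before 2.58 Ma; oldest first that gives Paleogene, Neogene.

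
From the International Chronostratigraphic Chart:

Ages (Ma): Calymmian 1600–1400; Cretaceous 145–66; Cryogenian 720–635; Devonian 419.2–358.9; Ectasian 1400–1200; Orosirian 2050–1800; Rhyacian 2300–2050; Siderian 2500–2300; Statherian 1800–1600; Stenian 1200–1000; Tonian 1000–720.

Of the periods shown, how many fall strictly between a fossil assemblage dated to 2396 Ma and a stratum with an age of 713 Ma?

The older date is 2396 Ma and the younger is 713 Ma.
Periods with start < 2396 and end > 713 Ma: Rhyacian (2300–2050), Orosirian (2050–1800), Statherian (1800–1600), Calymmian (1600–1400), Ectasian (1400–1200), Stenian (1200–1000), Tonian (1000–720).
That is 7 complete periods.

7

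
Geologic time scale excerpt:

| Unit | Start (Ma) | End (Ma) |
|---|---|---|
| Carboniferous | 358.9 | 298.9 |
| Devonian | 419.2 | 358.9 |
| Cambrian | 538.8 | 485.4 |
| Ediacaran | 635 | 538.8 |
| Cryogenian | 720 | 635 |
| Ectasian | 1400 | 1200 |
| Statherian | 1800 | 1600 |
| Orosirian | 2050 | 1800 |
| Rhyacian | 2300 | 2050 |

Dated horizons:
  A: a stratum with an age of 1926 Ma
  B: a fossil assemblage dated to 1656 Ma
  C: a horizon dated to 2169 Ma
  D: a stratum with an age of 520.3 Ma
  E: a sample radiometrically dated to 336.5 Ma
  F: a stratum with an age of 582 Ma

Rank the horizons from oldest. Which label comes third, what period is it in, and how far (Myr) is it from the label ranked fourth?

Sorted oldest-first by Ma: C (2169), A (1926), B (1656), F (582), D (520.3), E (336.5).
The third oldest is B at 1656 Ma, which lies in 1800–1600 Ma: the Statherian.
The fourth oldest is F at 582 Ma; separation = |1656 − 582| = 1074 Myr.

B, in the Statherian; 1074 million years to F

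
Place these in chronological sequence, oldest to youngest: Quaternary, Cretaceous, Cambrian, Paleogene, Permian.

Group by era (each group listed oldest first) — Paleozoic: Cambrian, Permian; Mesozoic: Cretaceous; Cenozoic: Paleogene, Quaternary. The eras run Paleozoic → Mesozoic → Cenozoic. Concatenating the groups in that era order gives oldest to youngest directly.

Cambrian → Permian → Cretaceous → Paleogene → Quaternary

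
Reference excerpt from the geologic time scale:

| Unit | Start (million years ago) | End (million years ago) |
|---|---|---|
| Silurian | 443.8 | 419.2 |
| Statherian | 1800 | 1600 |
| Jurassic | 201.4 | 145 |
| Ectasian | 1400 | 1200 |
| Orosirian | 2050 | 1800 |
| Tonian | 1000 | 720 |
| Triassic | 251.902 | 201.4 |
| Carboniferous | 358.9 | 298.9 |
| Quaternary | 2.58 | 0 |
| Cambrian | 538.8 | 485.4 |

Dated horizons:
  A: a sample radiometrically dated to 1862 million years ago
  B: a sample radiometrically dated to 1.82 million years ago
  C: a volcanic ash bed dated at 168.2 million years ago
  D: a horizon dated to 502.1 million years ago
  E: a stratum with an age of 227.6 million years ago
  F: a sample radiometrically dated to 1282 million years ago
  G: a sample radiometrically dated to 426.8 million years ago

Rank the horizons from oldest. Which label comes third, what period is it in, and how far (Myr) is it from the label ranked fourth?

Sorted oldest-first by Ma: A (1862), F (1282), D (502.1), G (426.8), E (227.6), C (168.2), B (1.82).
The third oldest is D at 502.1 Ma, which lies in 538.8–485.4 Ma: the Cambrian.
The fourth oldest is G at 426.8 Ma; separation = |502.1 − 426.8| = 75.3 Myr.

D, in the Cambrian; 75.3 million years to G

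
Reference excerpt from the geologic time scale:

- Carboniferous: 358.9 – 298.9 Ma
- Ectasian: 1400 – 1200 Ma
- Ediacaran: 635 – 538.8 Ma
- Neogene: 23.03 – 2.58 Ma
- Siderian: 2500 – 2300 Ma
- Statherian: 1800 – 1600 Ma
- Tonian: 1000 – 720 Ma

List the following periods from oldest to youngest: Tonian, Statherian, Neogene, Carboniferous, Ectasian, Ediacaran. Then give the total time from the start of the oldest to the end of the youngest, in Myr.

Statherian, Ectasian, Tonian, Ediacaran, Carboniferous, Neogene; total span 1797.42 Myr

From the excerpt: Tonian 1000–720; Statherian 1800–1600; Neogene 23.03–2.58; Carboniferous 358.9–298.9; Ectasian 1400–1200; Ediacaran 635–538.8 (Ma).
Larger Ma is earlier, so the oldest is Statherian and the youngest is Neogene; oldest to youngest: Statherian, Ectasian, Tonian, Ediacaran, Carboniferous, Neogene.
Oldest start 1800 minus youngest end 2.58 gives 1797.42 Myr overall.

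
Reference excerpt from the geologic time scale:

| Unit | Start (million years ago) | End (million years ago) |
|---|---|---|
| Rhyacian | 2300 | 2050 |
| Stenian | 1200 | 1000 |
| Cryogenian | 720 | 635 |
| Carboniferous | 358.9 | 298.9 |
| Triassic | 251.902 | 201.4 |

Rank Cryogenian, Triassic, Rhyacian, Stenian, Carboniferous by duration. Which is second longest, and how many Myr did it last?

Stenian, 200 million years

Start − end for each: Cryogenian 720 − 635 = 85; Triassic 251.902 − 201.4 = 50.502; Rhyacian 2300 − 2050 = 250; Stenian 1200 − 1000 = 200; Carboniferous 358.9 − 298.9 = 60.
Ranking these from longest: Rhyacian > Stenian > Cryogenian > Carboniferous > Triassic.
Position 2 in that ranking is Stenian, which lasted 200 Myr.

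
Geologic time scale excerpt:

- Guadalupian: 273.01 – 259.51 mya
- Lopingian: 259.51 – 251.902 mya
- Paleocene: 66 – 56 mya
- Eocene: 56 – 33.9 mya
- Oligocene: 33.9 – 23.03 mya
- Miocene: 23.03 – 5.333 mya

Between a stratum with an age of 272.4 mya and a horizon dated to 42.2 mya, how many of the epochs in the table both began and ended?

The older date is 272.4 Ma and the younger is 42.2 Ma.
Epochs with start < 272.4 and end > 42.2 Ma: Lopingian (259.51–251.902), Paleocene (66–56).
That is 2 complete epochs.

2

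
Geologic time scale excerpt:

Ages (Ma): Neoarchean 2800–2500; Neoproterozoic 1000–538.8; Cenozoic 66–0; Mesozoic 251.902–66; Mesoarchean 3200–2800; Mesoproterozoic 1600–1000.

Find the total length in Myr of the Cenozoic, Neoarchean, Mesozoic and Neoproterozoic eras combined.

Duration is start − end for each: (66 − 0) + (2800 − 2500) + (251.902 − 66) + (1000 − 538.8).
That is 66 + 300 + 185.902 + 461.2, which totals 1013.102 million years.

1013.102 million years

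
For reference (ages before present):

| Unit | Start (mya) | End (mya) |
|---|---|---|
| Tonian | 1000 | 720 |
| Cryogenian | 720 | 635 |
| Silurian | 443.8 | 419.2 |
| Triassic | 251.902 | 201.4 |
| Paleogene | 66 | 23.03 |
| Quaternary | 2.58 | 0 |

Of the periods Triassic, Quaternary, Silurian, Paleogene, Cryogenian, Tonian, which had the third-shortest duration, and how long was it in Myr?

Start − end for each: Triassic 251.902 − 201.4 = 50.502; Quaternary 2.58 − 0 = 2.58; Silurian 443.8 − 419.2 = 24.6; Paleogene 66 − 23.03 = 42.97; Cryogenian 720 − 635 = 85; Tonian 1000 − 720 = 280.
Ranking these from shortest: Quaternary < Silurian < Paleogene < Triassic < Cryogenian < Tonian.
Position 3 in that ranking is Paleogene, which lasted 42.97 Myr.

Paleogene, 42.97 million years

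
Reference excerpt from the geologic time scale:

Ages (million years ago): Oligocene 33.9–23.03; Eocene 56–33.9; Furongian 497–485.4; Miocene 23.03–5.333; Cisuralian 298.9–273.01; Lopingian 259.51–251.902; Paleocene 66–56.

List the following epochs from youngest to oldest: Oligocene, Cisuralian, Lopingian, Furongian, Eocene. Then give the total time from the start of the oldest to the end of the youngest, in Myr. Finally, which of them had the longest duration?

Start ages (Ma): Furongian 497, Cisuralian 298.9, Lopingian 259.51, Eocene 56, Oligocene 33.9.
Ordered youngest to oldest: Oligocene, Eocene, Lopingian, Cisuralian, Furongian.
Span = 497 − 23.03 = 473.97 Myr.
Durations: Eocene 22.1, Lopingian 7.608, Oligocene 10.87, Cisuralian 25.89, Furongian 11.6 → longest is Cisuralian (25.89 Myr).

Oligocene → Eocene → Lopingian → Cisuralian → Furongian; total span 473.97 Myr; longest is Cisuralian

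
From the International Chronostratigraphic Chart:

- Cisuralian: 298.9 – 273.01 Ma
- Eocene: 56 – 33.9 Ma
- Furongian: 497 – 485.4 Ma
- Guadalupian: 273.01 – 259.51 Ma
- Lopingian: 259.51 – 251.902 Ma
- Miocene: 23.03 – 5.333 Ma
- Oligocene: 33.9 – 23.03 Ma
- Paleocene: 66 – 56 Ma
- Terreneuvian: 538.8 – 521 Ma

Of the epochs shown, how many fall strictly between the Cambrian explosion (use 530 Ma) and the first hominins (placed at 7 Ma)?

The older date is 530 Ma and the younger is 7 Ma.
Epochs with start < 530 and end > 7 Ma: Furongian (497–485.4), Cisuralian (298.9–273.01), Guadalupian (273.01–259.51), Lopingian (259.51–251.902), Paleocene (66–56), Eocene (56–33.9), Oligocene (33.9–23.03).
That is 7 complete epochs.

7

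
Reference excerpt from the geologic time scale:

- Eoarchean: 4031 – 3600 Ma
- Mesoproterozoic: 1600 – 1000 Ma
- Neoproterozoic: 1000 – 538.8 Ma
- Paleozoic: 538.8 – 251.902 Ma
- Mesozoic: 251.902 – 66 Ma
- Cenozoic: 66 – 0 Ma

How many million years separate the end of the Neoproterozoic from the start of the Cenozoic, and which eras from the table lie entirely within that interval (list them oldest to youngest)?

End of Neoproterozoic = 538.8 Ma; start of Cenozoic = 66 Ma.
Gap = 538.8 − 66 = 472.8 Myr.
Eras wholly inside 538.8–66 Ma: Paleozoic (538.8–251.902), Mesozoic (251.902–66).

472.8 million years; Paleozoic, Mesozoic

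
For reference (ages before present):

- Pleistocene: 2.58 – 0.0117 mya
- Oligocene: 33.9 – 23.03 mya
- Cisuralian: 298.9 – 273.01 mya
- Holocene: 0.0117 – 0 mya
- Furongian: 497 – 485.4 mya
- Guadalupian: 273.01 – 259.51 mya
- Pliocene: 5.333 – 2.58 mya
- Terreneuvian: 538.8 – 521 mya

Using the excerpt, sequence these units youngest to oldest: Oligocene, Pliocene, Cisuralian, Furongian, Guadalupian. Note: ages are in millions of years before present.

Sorting by start age (ascending Ma, since larger Ma = older): Pliocene start 5.333, Oligocene start 33.9, Guadalupian start 273.01, Cisuralian start 298.9, Furongian start 497.

Pliocene, Oligocene, Guadalupian, Cisuralian, Furongian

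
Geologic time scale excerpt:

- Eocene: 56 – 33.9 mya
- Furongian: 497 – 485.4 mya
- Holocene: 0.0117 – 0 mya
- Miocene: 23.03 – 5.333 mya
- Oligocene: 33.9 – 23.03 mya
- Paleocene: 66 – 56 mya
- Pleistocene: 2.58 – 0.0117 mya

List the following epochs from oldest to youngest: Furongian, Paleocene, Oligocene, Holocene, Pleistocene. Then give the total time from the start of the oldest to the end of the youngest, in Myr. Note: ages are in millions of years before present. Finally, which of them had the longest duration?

Start ages (Ma): Furongian 497, Paleocene 66, Oligocene 33.9, Pleistocene 2.58, Holocene 0.0117.
Ordered oldest to youngest: Furongian, Paleocene, Oligocene, Pleistocene, Holocene.
Span = 497 − 0 = 497 Myr.
Durations: Paleocene 10, Holocene 0.0117, Pleistocene 2.5683, Furongian 11.6, Oligocene 10.87 → longest is Furongian (11.6 Myr).

Furongian, Paleocene, Oligocene, Pleistocene, Holocene; total span 497 Myr; longest is Furongian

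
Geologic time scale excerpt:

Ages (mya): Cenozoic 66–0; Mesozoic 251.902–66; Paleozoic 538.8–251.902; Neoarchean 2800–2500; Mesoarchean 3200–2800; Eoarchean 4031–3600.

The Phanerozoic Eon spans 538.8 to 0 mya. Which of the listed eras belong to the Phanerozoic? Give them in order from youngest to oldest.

Cenozoic, Mesozoic, Paleozoic

Eras with both bounds inside 538.8–0 Ma: Cenozoic (66–0), Mesozoic (251.902–66), Paleozoic (538.8–251.902).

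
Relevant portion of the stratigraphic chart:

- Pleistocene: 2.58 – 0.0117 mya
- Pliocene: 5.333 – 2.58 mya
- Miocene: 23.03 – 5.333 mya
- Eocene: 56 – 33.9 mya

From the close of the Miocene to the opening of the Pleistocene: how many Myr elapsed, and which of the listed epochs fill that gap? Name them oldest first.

2.753 million years; Pliocene

The Miocene closes at 5.333 Ma and the Pleistocene opens at 2.58 Ma, so the interval is 5.333 − 2.58 = 2.753 Myr.
An epoch fits inside if it starts at or after 5.333 Ma and ends at or before 2.58 Ma; oldest first that gives Pliocene.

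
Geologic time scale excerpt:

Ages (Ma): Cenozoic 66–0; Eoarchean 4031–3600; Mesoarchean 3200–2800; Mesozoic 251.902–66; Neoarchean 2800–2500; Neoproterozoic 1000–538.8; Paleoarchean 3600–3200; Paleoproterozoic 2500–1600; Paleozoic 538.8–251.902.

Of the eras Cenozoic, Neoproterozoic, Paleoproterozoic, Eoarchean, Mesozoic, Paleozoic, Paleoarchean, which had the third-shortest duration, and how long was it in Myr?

Paleozoic, 286.898 million years

Durations: Cenozoic 66; Neoproterozoic 461.2; Paleoproterozoic 900; Eoarchean 431; Mesozoic 185.902; Paleozoic 286.898; Paleoarchean 400 Myr.
Sorted shortest-first: Cenozoic (66), Mesozoic (185.902), Paleozoic (286.898), Paleoarchean (400), Eoarchean (431), Neoproterozoic (461.2), Paleoproterozoic (900).
The third shortest is Paleozoic at 286.898 Myr.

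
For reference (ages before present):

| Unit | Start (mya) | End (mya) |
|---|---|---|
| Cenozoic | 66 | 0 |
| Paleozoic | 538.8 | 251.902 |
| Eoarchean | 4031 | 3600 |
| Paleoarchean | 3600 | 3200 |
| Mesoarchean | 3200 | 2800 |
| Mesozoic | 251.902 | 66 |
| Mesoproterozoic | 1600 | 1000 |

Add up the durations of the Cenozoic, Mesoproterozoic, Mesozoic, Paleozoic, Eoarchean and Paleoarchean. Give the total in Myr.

1969.8 million years

Each duration: Cenozoic = 66; Mesoproterozoic = 600; Mesozoic = 185.902; Paleozoic = 286.898; Eoarchean = 431; Paleoarchean = 400.
Sum: 66 + 600 + 185.902 + 286.898 + 431 + 400 = 1969.8 Myr.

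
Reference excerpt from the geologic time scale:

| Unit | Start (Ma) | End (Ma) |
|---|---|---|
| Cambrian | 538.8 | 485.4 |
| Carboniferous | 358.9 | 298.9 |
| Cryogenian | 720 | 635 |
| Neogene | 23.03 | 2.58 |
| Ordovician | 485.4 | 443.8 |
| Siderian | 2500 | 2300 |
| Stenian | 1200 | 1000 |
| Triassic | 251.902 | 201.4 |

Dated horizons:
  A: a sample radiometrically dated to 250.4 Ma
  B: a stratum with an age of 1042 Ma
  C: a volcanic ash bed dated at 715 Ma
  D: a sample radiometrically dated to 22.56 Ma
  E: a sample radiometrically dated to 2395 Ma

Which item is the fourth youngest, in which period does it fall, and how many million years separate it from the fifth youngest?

Sorted youngest-first by Ma: D (22.56), A (250.4), C (715), B (1042), E (2395).
The fourth youngest is B at 1042 Ma, which lies in 1200–1000 Ma: the Stenian.
The fifth youngest is E at 2395 Ma; separation = |1042 − 2395| = 1353 Myr.

B, in the Stenian; 1353 million years to E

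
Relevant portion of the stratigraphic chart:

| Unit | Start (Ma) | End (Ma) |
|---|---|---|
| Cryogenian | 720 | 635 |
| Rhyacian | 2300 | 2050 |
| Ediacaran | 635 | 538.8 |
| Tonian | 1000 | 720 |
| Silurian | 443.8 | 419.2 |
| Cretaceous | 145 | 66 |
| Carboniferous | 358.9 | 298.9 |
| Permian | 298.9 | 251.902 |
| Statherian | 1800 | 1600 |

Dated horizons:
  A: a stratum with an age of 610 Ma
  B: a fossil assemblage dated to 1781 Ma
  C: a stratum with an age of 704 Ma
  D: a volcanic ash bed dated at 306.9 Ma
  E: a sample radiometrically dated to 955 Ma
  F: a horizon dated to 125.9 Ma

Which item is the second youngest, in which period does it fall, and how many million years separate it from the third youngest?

Smaller Ma means younger, so youngest first: F 125.9 < D 306.9 < A 610 < C 704 < E 955 < B 1781.
Counting 2 along gives D (306.9 Ma); the excerpt puts that inside the Carboniferous, 358.9–298.9 Ma.
Next in line is A (610 Ma), and 610 − 306.9 = 303.1 Myr.

D, in the Carboniferous; 303.1 million years to A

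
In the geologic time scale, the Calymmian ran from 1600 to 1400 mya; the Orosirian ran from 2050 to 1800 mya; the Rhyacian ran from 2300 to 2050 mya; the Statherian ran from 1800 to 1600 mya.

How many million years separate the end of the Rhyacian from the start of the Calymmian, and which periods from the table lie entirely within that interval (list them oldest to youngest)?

450 million years; Orosirian, Statherian

End of Rhyacian = 2050 Ma; start of Calymmian = 1600 Ma.
Gap = 2050 − 1600 = 450 Myr.
Periods wholly inside 2050–1600 Ma: Orosirian (2050–1800), Statherian (1800–1600).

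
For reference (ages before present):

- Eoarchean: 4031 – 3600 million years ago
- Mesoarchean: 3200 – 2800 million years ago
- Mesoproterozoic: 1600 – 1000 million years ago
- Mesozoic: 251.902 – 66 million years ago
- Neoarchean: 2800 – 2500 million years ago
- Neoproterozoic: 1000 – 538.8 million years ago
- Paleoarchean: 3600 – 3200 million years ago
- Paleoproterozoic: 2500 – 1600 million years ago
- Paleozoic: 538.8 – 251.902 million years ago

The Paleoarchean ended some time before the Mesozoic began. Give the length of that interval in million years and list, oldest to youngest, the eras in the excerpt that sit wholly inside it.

End of Paleoarchean = 3200 Ma; start of Mesozoic = 251.902 Ma.
Gap = 3200 − 251.902 = 2948.098 Myr.
Eras wholly inside 3200–251.902 Ma: Mesoarchean (3200–2800), Neoarchean (2800–2500), Paleoproterozoic (2500–1600), Mesoproterozoic (1600–1000), Neoproterozoic (1000–538.8), Paleozoic (538.8–251.902).

2948.098 million years; Mesoarchean, Neoarchean, Paleoproterozoic, Mesoproterozoic, Neoproterozoic, Paleozoic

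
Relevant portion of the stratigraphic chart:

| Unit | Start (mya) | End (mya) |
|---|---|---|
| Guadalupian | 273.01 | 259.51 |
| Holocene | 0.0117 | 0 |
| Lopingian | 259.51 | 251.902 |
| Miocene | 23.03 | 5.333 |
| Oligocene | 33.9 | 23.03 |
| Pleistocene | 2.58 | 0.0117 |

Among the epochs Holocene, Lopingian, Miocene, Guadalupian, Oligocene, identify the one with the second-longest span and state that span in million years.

Durations: Holocene 0.0117; Lopingian 7.608; Miocene 17.697; Guadalupian 13.5; Oligocene 10.87 Myr.
Sorted longest-first: Miocene (17.697), Guadalupian (13.5), Oligocene (10.87), Lopingian (7.608), Holocene (0.0117).
The second longest is Guadalupian at 13.5 Myr.

Guadalupian, 13.5 million years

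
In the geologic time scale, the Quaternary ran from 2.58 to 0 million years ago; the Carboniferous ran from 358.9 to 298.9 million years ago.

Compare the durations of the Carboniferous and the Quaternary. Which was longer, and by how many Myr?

Carboniferous, by 57.42 million years

Carboniferous: 358.9 − 298.9 = 60 Myr.
Quaternary: 2.58 − 0 = 2.58 Myr.
Difference: 60 − 2.58 = 57.42 Myr, so the Carboniferous was longer.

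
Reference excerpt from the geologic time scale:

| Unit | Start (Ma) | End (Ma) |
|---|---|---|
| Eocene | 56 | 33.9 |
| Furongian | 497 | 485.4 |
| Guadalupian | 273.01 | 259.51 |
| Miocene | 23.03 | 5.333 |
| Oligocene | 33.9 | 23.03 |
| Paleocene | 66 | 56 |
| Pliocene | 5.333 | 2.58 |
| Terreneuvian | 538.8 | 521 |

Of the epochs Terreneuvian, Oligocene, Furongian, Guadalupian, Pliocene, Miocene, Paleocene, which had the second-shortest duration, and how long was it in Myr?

Durations: Terreneuvian 17.8; Oligocene 10.87; Furongian 11.6; Guadalupian 13.5; Pliocene 2.753; Miocene 17.697; Paleocene 10 Myr.
Sorted shortest-first: Pliocene (2.753), Paleocene (10), Oligocene (10.87), Furongian (11.6), Guadalupian (13.5), Miocene (17.697), Terreneuvian (17.8).
The second shortest is Paleocene at 10 Myr.

Paleocene, 10 million years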